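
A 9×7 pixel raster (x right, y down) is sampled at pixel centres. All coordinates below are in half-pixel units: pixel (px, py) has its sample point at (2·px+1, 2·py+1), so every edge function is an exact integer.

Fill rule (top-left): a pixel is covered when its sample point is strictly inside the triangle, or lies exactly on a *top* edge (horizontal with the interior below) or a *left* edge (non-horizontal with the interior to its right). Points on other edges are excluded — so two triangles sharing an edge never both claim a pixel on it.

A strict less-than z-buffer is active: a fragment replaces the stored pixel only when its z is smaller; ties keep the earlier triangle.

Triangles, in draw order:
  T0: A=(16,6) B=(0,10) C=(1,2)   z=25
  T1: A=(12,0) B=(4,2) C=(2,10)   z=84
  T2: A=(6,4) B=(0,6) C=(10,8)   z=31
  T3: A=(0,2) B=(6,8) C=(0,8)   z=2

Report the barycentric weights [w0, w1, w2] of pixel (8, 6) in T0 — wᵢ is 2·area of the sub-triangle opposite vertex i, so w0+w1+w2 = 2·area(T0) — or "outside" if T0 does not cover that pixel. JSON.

T0:
  2·area = 124
  edge (16, 6)→(0, 10): d=(-16,4) right/bottom  bias=-1
  edge (0, 10)→(1, 2): d=(1,-8) top-left  bias=+0
  edge (1, 2)→(16, 6): d=(15,4) right/bottom  bias=-1
    (0,1)@(1, 3): e=[108,1,15] → #
    (1,1)@(3, 3): e=[100,17,7] → #
    (2,1)@(5, 3): e=[92,33,-1] → ·
    (0,2)@(1, 5): e=[76,3,45] → #
    (2,2)@(5, 5): e=[60,35,29] → #
    (3,2)@(7, 5): e=[52,51,21] → #
    (4,2)@(9, 5): e=[44,67,13] → #
    (5,2)@(11, 5): e=[36,83,5] → #
    (6,2)@(13, 5): e=[28,99,-3] → ·
    (0,3)@(1, 7): e=[44,5,75] → #
    (6,3)@(13, 7): e=[-4,101,27] → ·
    (0,4)@(1, 9): e=[12,7,105] → #
  covered (16 px):
    · · · · · · · · ·
    # # · · · · · · ·
    # # # # # # · · ·
    # # # # # # · · ·
    # # · · · · · · ·
    · · · · · · · · ·
    · · · · · · · · ·
T1:
  2·area = 60  (B↔C swapped to make it positive)
  edge (12, 0)→(2, 10): d=(-10,10) right/bottom  bias=-1
  edge (2, 10)→(4, 2): d=(2,-8) top-left  bias=+0
  edge (4, 2)→(12, 0): d=(8,-2) top-left  bias=+0
    (4,0)@(9, 1): e=[20,38,2] → #
    (5,0)@(11, 1): e=[0,54,6] → ·  [on edge]
    (2,1)@(5, 3): e=[40,10,10] → #
    (3,1)@(7, 3): e=[20,26,14] → #
    (4,1)@(9, 3): e=[0,42,18] → ·  [on edge]
    (2,2)@(5, 5): e=[20,14,26] → #
    (3,2)@(7, 5): e=[0,30,30] → ·  [on edge]
    (1,3)@(3, 7): e=[20,2,38] → #
    (2,3)@(5, 7): e=[0,18,42] → ·  [on edge]
    (1,4)@(3, 9): e=[0,6,54] → ·  [on edge]
    (0,5)@(1, 11): e=[0,-6,66] → ·  [on edge]
  covered (5 px):
    · · · · # · · · ·
    · · # # · · · · ·
    · · # · · · · · ·
    · # · · · · · · ·
    · · · · · · · · ·
    · · · · · · · · ·
    · · · · · · · · ·
T2:
  2·area = 32  (B↔C swapped to make it positive)
  edge (6, 4)→(10, 8): d=(4,4) right/bottom  bias=-1
  edge (10, 8)→(0, 6): d=(-10,-2) top-left  bias=+0
  edge (0, 6)→(6, 4): d=(6,-2) top-left  bias=+0
    (1,0)@(3, 1): e=[0,56,-24] → ·  [on edge]
    (7,0)@(15, 1): e=[-48,80,0] → ·  [on edge]
    (2,1)@(5, 3): e=[0,40,-8] → ·  [on edge]
    (4,1)@(9, 3): e=[-16,48,0] → ·  [on edge]
    (1,2)@(3, 5): e=[16,16,0] → #  [on edge]
    (2,2)@(5, 5): e=[8,20,4] → #
    (3,2)@(7, 5): e=[0,24,8] → ·  [on edge]
    (1,3)@(3, 7): e=[24,-4,12] → ·
    (2,3)@(5, 7): e=[16,0,16] → #  [on edge]
    (3,3)@(7, 7): e=[8,4,20] → #
    (4,3)@(9, 7): e=[0,8,24] → ·  [on edge]
    (2,4)@(5, 9): e=[24,-20,28] → ·
    (5,4)@(11, 9): e=[0,-8,40] → ·  [on edge]
    (7,4)@(15, 9): e=[-16,0,48] → ·  [on edge]
    (6,5)@(13, 11): e=[0,-24,56] → ·  [on edge]
    (7,6)@(15, 13): e=[0,-40,72] → ·  [on edge]
  covered (4 px):
    · · · · · · · · ·
    · · · · · · · · ·
    · # # · · · · · ·
    · · # # · · · · ·
    · · · · · · · · ·
    · · · · · · · · ·
    · · · · · · · · ·
T3:
  2·area = 36
  edge (0, 2)→(6, 8): d=(6,6) right/bottom  bias=-1
  edge (6, 8)→(0, 8): d=(-6,0) right/bottom  bias=-1
  edge (0, 8)→(0, 2): d=(0,-6) top-left  bias=+0
    (0,1)@(1, 3): e=[0,30,6] → ·  [on edge]
    (0,2)@(1, 5): e=[12,18,6] → #
    (1,2)@(3, 5): e=[0,18,18] → ·  [on edge]
    (0,3)@(1, 7): e=[24,6,6] → #
    (1,3)@(3, 7): e=[12,6,18] → #
    (2,3)@(5, 7): e=[0,6,30] → ·  [on edge]
    (0,4)@(1, 9): e=[36,-6,6] → ·
    (1,4)@(3, 9): e=[24,-6,18] → ·
    (3,4)@(7, 9): e=[0,-6,42] → ·  [on edge]
    (4,5)@(9, 11): e=[0,-18,54] → ·  [on edge]
    (5,6)@(11, 13): e=[0,-30,66] → ·  [on edge]
  covered (3 px):
    · · · · · · · · ·
    · · · · · · · · ·
    # · · · · · · · ·
    # # · · · · · · ·
    · · · · · · · · ·
    · · · · · · · · ·
    · · · · · · · · ·

Final: "outside"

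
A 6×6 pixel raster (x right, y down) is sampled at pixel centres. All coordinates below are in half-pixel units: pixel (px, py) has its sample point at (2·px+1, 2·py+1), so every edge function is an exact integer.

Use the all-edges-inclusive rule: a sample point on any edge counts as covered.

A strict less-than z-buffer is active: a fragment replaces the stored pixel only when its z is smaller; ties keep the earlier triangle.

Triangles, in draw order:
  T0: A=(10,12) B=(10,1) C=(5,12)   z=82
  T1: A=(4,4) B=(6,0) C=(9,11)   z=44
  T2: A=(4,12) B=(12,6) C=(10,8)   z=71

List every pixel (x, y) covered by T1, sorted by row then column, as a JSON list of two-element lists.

T0:
  2·area = 55  (B↔C swapped to make it positive)
  edge (10, 12)→(5, 12): d=(-5,0) inclusive
  edge (5, 12)→(10, 1): d=(5,-11) inclusive
  edge (10, 1)→(10, 12): d=(0,11) inclusive
    (4,2)@(9, 5): e=[35,9,11] → X
    (5,2)@(11, 5): e=[35,31,-11] → .
    (4,3)@(9, 7): e=[25,19,11] → X
    (5,3)@(11, 7): e=[25,41,-11] → .
    (3,4)@(7, 9): e=[15,7,33] → X
    (5,4)@(11, 9): e=[15,51,-11] → .
    (3,5)@(7, 11): e=[5,17,33] → X
    (5,5)@(11, 11): e=[5,61,-11] → .
  covered (6 px):
    . . . . . .
    . . . . . .
    . . . . X .
    . . . . X .
    . . . X X .
    . . . X X .
T1:
  2·area = 34
  edge (4, 4)→(6, 0): d=(2,-4) inclusive
  edge (6, 0)→(9, 11): d=(3,11) inclusive
  edge (9, 11)→(4, 4): d=(-5,-7) inclusive
    (2,1)@(5, 3): e=[2,20,12] → X
    (3,1)@(7, 3): e=[10,-2,26] → .
    (2,2)@(5, 5): e=[6,26,2] → X
    (3,2)@(7, 5): e=[14,4,16] → X
    (4,2)@(9, 5): e=[22,-18,30] → .
    (2,3)@(5, 7): e=[10,32,-8] → .
    (3,3)@(7, 7): e=[18,10,6] → X
    (4,3)@(9, 7): e=[26,-12,20] → .
    (3,4)@(7, 9): e=[22,16,-4] → .
    (4,5)@(9, 11): e=[34,0,0] → X  [on edge]
    (5,5)@(11, 11): e=[42,-22,14] → .
  covered (5 px):
    . . . . . .
    . . X . . .
    . . X X . .
    . . . X . .
    . . . . . .
    . . . . X .
T2:
  2·area = 4
  edge (4, 12)→(12, 6): d=(8,-6) inclusive
  edge (12, 6)→(10, 8): d=(-2,2) inclusive
  edge (10, 8)→(4, 12): d=(-6,4) inclusive
    (5,3)@(11, 7): e=[2,0,2] → X  [on edge]
    (4,4)@(9, 9): e=[6,0,-2] → .  [on edge]
    (5,4)@(11, 9): e=[18,-4,-10] → .
    (3,5)@(7, 11): e=[10,0,-6] → .  [on edge]
  covered (1 px):
    . . . . . .
    . . . . . .
    . . . . . .
    . . . . . X
    . . . . . .
    . . . . . .

Result: [[2,1],[2,2],[3,2],[3,3],[4,5]]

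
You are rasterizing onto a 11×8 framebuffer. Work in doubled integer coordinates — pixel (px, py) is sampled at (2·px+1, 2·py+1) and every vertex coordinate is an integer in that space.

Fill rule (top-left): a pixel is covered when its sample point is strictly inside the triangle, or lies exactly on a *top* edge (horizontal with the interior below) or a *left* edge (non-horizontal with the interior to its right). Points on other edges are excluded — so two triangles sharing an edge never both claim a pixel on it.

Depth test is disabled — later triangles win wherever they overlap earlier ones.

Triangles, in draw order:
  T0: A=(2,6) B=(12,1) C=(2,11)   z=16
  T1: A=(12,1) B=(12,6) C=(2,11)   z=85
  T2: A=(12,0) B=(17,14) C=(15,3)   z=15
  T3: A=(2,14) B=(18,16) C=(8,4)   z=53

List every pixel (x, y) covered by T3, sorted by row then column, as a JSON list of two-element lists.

T0:
  2·area = 50
  edge (2, 6)→(12, 1): d=(10,-5) top-left  bias=+0
  edge (12, 1)→(2, 11): d=(-10,10) right/bottom  bias=-1
  edge (2, 11)→(2, 6): d=(0,-5) top-left  bias=+0
    (4,1)@(9, 3): e=[5,10,35] → █
    (5,1)@(11, 3): e=[15,-10,45] → ·
    (2,2)@(5, 5): e=[5,30,15] → █
    (3,2)@(7, 5): e=[15,10,25] → █
    (4,2)@(9, 5): e=[25,-10,35] → ·
    (1,3)@(3, 7): e=[15,30,5] → █
    (3,3)@(7, 7): e=[35,-10,25] → ·
    (1,4)@(3, 9): e=[35,10,5] → █
    (2,4)@(5, 9): e=[45,-10,15] → ·
    (1,5)@(3, 11): e=[55,-10,5] → ·
  covered (6 px):
    · · · · · · · · · · ·
    · · · · █ · · · · · ·
    · · █ █ · · · · · · ·
    · █ █ · · · · · · · ·
    · █ · · · · · · · · ·
    · · · · · · · · · · ·
    · · · · · · · · · · ·
    · · · · · · · · · · ·
T1:
  2·area = 50
  edge (12, 1)→(12, 6): d=(0,5) right/bottom  bias=-1
  edge (12, 6)→(2, 11): d=(-10,5) right/bottom  bias=-1
  edge (2, 11)→(12, 1): d=(10,-10) top-left  bias=+0
    (5,1)@(11, 3): e=[5,35,10] → █
    (6,1)@(13, 3): e=[-5,25,30] → ·
    (4,2)@(9, 5): e=[15,25,10] → █
    (6,2)@(13, 5): e=[-5,5,50] → ·
    (3,3)@(7, 7): e=[25,15,10] → █
    (5,3)@(11, 7): e=[5,-5,50] → ·
    (2,4)@(5, 9): e=[35,5,10] → █
    (3,4)@(7, 9): e=[25,-5,30] → ·
    (4,4)@(9, 9): e=[15,-15,50] → ·
    (2,5)@(5, 11): e=[35,-15,30] → ·
  covered (6 px):
    · · · · · · · · · · ·
    · · · · · █ · · · · ·
    · · · · █ █ · · · · ·
    · · · █ █ · · · · · ·
    · · █ · · · · · · · ·
    · · · · · · · · · · ·
    · · · · · · · · · · ·
    · · · · · · · · · · ·
T2:
  2·area = 27  (B↔C swapped to make it positive)
  edge (12, 0)→(15, 3): d=(3,3) right/bottom  bias=-1
  edge (15, 3)→(17, 14): d=(2,11) right/bottom  bias=-1
  edge (17, 14)→(12, 0): d=(-5,-14) top-left  bias=+0
    (6,0)@(13, 1): e=[0,18,9] → ·  [on edge]
    (7,1)@(15, 3): e=[0,0,27] → ·  [on edge]
    (7,2)@(15, 5): e=[6,4,17] → █
    (8,2)@(17, 5): e=[0,-18,45] → ·  [on edge]
    (7,3)@(15, 7): e=[12,8,7] → █
    (8,3)@(17, 7): e=[6,-14,35] → ·
    (9,3)@(19, 7): e=[0,-36,63] → ·  [on edge]
    (7,4)@(15, 9): e=[18,12,-3] → ·
    (10,4)@(21, 9): e=[0,-54,81] → ·  [on edge]
  covered (2 px):
    · · · · · · · · · · ·
    · · · · · · · · · · ·
    · · · · · · · █ · · ·
    · · · · · · · █ · · ·
    · · · · · · · · · · ·
    · · · · · · · · · · ·
    · · · · · · · · · · ·
    · · · · · · · · · · ·
T3:
  2·area = 172  (B↔C swapped to make it positive)
  edge (2, 14)→(8, 4): d=(6,-10) top-left  bias=+0
  edge (8, 4)→(18, 16): d=(10,12) right/bottom  bias=-1
  edge (18, 16)→(2, 14): d=(-16,-2) top-left  bias=+0
    (3,3)@(7, 7): e=[8,42,122] → █
    (4,3)@(9, 7): e=[28,18,126] → █
    (5,3)@(11, 7): e=[48,-6,130] → ·
    (2,4)@(5, 9): e=[0,86,86] → █  [on edge]
    (5,4)@(11, 9): e=[60,14,98] → █
    (6,4)@(13, 9): e=[80,-10,102] → ·
    (2,5)@(5, 11): e=[12,106,54] → █
    (6,5)@(13, 11): e=[92,10,70] → █
    (7,5)@(15, 11): e=[112,-14,74] → ·
    (1,6)@(3, 13): e=[4,150,18] → █
    (7,6)@(15, 13): e=[124,6,42] → █
    (8,6)@(17, 13): e=[144,-18,46] → ·
  covered (22 px):
    · · · · · · · · · · ·
    · · · · · · · · · · ·
    · · · · · · · · · · ·
    · · · █ █ · · · · · ·
    · · █ █ █ █ · · · · ·
    · · █ █ █ █ █ · · · ·
    · █ █ █ █ █ █ █ · · ·
    · · · · · █ █ █ █ · ·

Answer: [[3,3],[4,3],[2,4],[3,4],[4,4],[5,4],[2,5],[3,5],[4,5],[5,5],[6,5],[1,6],[2,6],[3,6],[4,6],[5,6],[6,6],[7,6],[5,7],[6,7],[7,7],[8,7]]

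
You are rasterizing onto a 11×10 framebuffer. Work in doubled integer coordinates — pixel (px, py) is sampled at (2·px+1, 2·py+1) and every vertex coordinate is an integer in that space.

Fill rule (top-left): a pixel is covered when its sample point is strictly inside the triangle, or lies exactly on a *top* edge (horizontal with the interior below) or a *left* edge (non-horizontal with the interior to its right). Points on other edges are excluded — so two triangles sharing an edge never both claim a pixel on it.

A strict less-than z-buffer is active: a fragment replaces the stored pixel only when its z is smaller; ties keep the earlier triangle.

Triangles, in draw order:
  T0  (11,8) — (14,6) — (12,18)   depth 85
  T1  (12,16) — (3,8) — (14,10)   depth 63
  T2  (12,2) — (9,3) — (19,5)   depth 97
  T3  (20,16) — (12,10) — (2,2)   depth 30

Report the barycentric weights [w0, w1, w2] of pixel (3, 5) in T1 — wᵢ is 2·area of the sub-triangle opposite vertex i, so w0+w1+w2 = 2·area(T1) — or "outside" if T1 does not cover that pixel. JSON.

T0:
  2·area = 32
  edge (11, 8)→(14, 6): d=(3,-2) top-left  bias=+0
  edge (14, 6)→(12, 18): d=(-2,12) right/bottom  bias=-1
  edge (12, 18)→(11, 8): d=(-1,-10) top-left  bias=+0
    (6,3)@(13, 7): e=[1,10,21] → █
    (7,3)@(15, 7): e=[5,-14,41] → ·
    (6,4)@(13, 9): e=[7,6,19] → █
    (7,4)@(15, 9): e=[11,-18,39] → ·
    (6,5)@(13, 11): e=[13,2,17] → █
    (7,5)@(15, 11): e=[17,-22,37] → ·
    (6,6)@(13, 13): e=[19,-2,15] → ·
  covered (3 px):
    · · · · · · · · · · ·
    · · · · · · · · · · ·
    · · · · · · · · · · ·
    · · · · · · █ · · · ·
    · · · · · · █ · · · ·
    · · · · · · █ · · · ·
    · · · · · · · · · · ·
    · · · · · · · · · · ·
    · · · · · · · · · · ·
    · · · · · · · · · · ·
T1:
  2·area = 70
  edge (12, 16)→(3, 8): d=(-9,-8) top-left  bias=+0
  edge (3, 8)→(14, 10): d=(11,2) right/bottom  bias=-1
  edge (14, 10)→(12, 16): d=(-2,6) right/bottom  bias=-1
    (8,0)@(17, 1): e=[175,-105,0] → ·  [on edge]
    (7,3)@(15, 7): e=[105,-35,0] → ·  [on edge]
    (2,4)@(5, 9): e=[7,7,56] → █
    (3,4)@(7, 9): e=[23,3,44] → █
    (4,4)@(9, 9): e=[39,-1,32] → ·
    (2,5)@(5, 11): e=[-11,29,52] → ·
    (3,5)@(7, 11): e=[5,25,40] → █
    (4,5)@(9, 11): e=[21,21,28] → █
    (5,5)@(11, 11): e=[37,17,16] → █
    (6,5)@(13, 11): e=[53,13,4] → █
    (7,5)@(15, 11): e=[69,9,-8] → ·
    (3,6)@(7, 13): e=[-13,47,36] → ·
    (6,6)@(13, 13): e=[35,35,0] → ·  [on edge]
    (5,9)@(11, 19): e=[-35,105,0] → ·  [on edge]
  covered (9 px):
    · · · · · · · · · · ·
    · · · · · · · · · · ·
    · · · · · · · · · · ·
    · · · · · · · · · · ·
    · · █ █ · · · · · · ·
    · · · █ █ █ █ · · · ·
    · · · · █ █ · · · · ·
    · · · · · █ · · · · ·
    · · · · · · · · · · ·
    · · · · · · · · · · ·
T2:
  2·area = 16  (B↔C swapped to make it positive)
  edge (12, 2)→(19, 5): d=(7,3) right/bottom  bias=-1
  edge (19, 5)→(9, 3): d=(-10,-2) top-left  bias=+0
  edge (9, 3)→(12, 2): d=(3,-1) top-left  bias=+0
    (7,0)@(15, 1): e=[-16,32,0] → ·  [on edge]
    (4,1)@(9, 3): e=[16,0,0] → █  [on edge]
    (5,1)@(11, 3): e=[10,4,2] → █
    (6,1)@(13, 3): e=[4,8,4] → █
    (7,1)@(15, 3): e=[-2,12,6] → ·
    (1,2)@(3, 5): e=[48,-32,0] → ·  [on edge]
    (4,2)@(9, 5): e=[30,-20,6] → ·
    (5,2)@(11, 5): e=[24,-16,8] → ·
    (6,2)@(13, 5): e=[18,-12,10] → ·
    (9,2)@(19, 5): e=[0,0,16] → ·  [on edge]
  covered (3 px):
    · · · · · · · · · · ·
    · · · · █ █ █ · · · ·
    · · · · · · · · · · ·
    · · · · · · · · · · ·
    · · · · · · · · · · ·
    · · · · · · · · · · ·
    · · · · · · · · · · ·
    · · · · · · · · · · ·
    · · · · · · · · · · ·
    · · · · · · · · · · ·
T3:
  2·area = 4
  edge (20, 16)→(12, 10): d=(-8,-6) top-left  bias=+0
  edge (12, 10)→(2, 2): d=(-10,-8) top-left  bias=+0
  edge (2, 2)→(20, 16): d=(18,14) right/bottom  bias=-1
    (5,4)@(11, 9): e=[2,2,0] → ·  [on edge]
  covered (0 px):
    · · · · · · · · · · ·
    · · · · · · · · · · ·
    · · · · · · · · · · ·
    · · · · · · · · · · ·
    · · · · · · · · · · ·
    · · · · · · · · · · ·
    · · · · · · · · · · ·
    · · · · · · · · · · ·
    · · · · · · · · · · ·
    · · · · · · · · · · ·

Final: [25,40,5]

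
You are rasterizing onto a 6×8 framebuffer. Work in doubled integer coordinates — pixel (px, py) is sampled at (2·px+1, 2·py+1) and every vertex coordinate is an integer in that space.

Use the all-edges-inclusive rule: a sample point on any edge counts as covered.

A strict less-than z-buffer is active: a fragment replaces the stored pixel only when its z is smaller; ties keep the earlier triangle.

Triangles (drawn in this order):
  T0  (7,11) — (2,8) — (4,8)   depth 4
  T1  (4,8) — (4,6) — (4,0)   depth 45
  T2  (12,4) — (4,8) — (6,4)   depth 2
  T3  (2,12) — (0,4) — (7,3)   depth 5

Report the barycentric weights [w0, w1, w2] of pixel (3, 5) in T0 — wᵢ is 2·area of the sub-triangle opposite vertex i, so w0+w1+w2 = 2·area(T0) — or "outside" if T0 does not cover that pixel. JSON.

T0:
  2·area = 6
  edge (7, 11)→(2, 8): d=(-5,-3) inclusive
  edge (2, 8)→(4, 8): d=(2,0) inclusive
  edge (4, 8)→(7, 11): d=(3,3) inclusive
    (0,2)@(1, 5): e=[12,-6,0] → .  [on edge]
    (1,3)@(3, 7): e=[8,-2,0] → .  [on edge]
    (2,4)@(5, 9): e=[4,2,0] → X  [on edge]
    (3,4)@(7, 9): e=[10,2,-6] → .
    (2,5)@(5, 11): e=[-6,6,6] → .
    (3,5)@(7, 11): e=[0,6,0] → X  [on edge]
    (4,5)@(9, 11): e=[6,6,-6] → .
    (3,6)@(7, 13): e=[-10,10,6] → .
    (4,6)@(9, 13): e=[-4,10,0] → .  [on edge]
    (5,7)@(11, 15): e=[-8,14,0] → .  [on edge]
  covered (2 px):
    . . . . . .
    . . . . . .
    . . . . . .
    . . . . . .
    . . X . . .
    . . . X . .
    . . . . . .
    . . . . . .
T1:
  degenerate (2·area = 0) — covers nothing
T2:
  2·area = 24
  edge (12, 4)→(4, 8): d=(-8,4) inclusive
  edge (4, 8)→(6, 4): d=(2,-4) inclusive
  edge (6, 4)→(12, 4): d=(6,0) inclusive
    (3,2)@(7, 5): e=[12,6,6] → X
    (4,2)@(9, 5): e=[4,14,6] → X
    (5,2)@(11, 5): e=[-4,22,6] → .
    (2,3)@(5, 7): e=[4,2,18] → X
    (3,3)@(7, 7): e=[-4,10,18] → .
    (4,3)@(9, 7): e=[-12,18,18] → .
    (2,4)@(5, 9): e=[-12,6,30] → .
  covered (3 px):
    . . . . . .
    . . . . . .
    . . . X X .
    . . X . . .
    . . . . . .
    . . . . . .
    . . . . . .
    . . . . . .
T3:
  2·area = 58
  edge (2, 12)→(0, 4): d=(-2,-8) inclusive
  edge (0, 4)→(7, 3): d=(7,-1) inclusive
  edge (7, 3)→(2, 12): d=(-5,9) inclusive
    (3,1)@(7, 3): e=[58,0,0] → X  [on edge]
    (4,1)@(9, 3): e=[74,2,-18] → .
    (0,2)@(1, 5): e=[6,8,44] → X
    (1,2)@(3, 5): e=[22,10,26] → X
    (2,2)@(5, 5): e=[38,12,8] → X
    (3,2)@(7, 5): e=[54,14,-10] → .
    (0,3)@(1, 7): e=[2,22,34] → X
    (2,3)@(5, 7): e=[34,26,-2] → .
    (0,4)@(1, 9): e=[-2,36,24] → .
    (1,4)@(3, 9): e=[14,38,6] → X
    (2,4)@(5, 9): e=[30,40,-12] → .
    (1,5)@(3, 11): e=[10,52,-4] → .
  covered (7 px):
    . . . . . .
    . . . X . .
    X X X . . .
    X X . . . .
    . X . . . .
    . . . . . .
    . . . . . .
    . . . . . .

Answer: [6,0,0]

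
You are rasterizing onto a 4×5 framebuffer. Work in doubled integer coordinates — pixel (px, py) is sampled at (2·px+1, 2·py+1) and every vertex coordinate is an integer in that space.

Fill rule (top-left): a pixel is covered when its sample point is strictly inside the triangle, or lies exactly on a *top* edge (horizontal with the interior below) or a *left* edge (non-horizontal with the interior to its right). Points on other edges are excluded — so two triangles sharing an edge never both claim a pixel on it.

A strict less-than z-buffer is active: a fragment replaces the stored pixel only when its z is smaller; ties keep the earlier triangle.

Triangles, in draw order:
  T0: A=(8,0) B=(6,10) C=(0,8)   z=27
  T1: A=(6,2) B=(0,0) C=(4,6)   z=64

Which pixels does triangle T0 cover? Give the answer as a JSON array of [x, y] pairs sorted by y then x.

T0:
  2·area = 64
  edge (8, 0)→(6, 10): d=(-2,10) right/bottom  bias=-1
  edge (6, 10)→(0, 8): d=(-6,-2) top-left  bias=+0
  edge (0, 8)→(8, 0): d=(8,-8) top-left  bias=+0
    (3,0)@(7, 1): e=[8,56,0] → █  [on edge]
    (2,1)@(5, 3): e=[24,40,0] → █  [on edge]
    (1,2)@(3, 5): e=[40,24,0] → █  [on edge]
    (3,2)@(7, 5): e=[0,32,32] → ·  [on edge]
    (0,3)@(1, 7): e=[56,8,0] → █  [on edge]
    (3,3)@(7, 7): e=[-4,20,48] → ·
    (0,4)@(1, 9): e=[52,-4,16] → ·
    (1,4)@(3, 9): e=[32,0,32] → █  [on edge]
    (3,4)@(7, 9): e=[-8,8,64] → ·
  covered (10 px):
    · · · █
    · · █ █
    · █ █ ·
    █ █ █ ·
    · █ █ ·
T1:
  2·area = 28  (B↔C swapped to make it positive)
  edge (6, 2)→(4, 6): d=(-2,4) right/bottom  bias=-1
  edge (4, 6)→(0, 0): d=(-4,-6) top-left  bias=+0
  edge (0, 0)→(6, 2): d=(6,2) right/bottom  bias=-1
    (0,0)@(1, 1): e=[22,2,4] → █
    (1,0)@(3, 1): e=[14,14,0] → ·  [on edge]
    (0,1)@(1, 3): e=[18,-6,16] → ·
    (1,1)@(3, 3): e=[10,6,12] → █
    (2,1)@(5, 3): e=[2,18,8] → █
    (3,1)@(7, 3): e=[-6,30,4] → ·
    (1,2)@(3, 5): e=[6,-2,24] → ·
    (2,2)@(5, 5): e=[-2,10,20] → ·
  covered (3 px):
    █ · · ·
    · █ █ ·
    · · · ·
    · · · ·
    · · · ·

Answer: [[3,0],[2,1],[3,1],[1,2],[2,2],[0,3],[1,3],[2,3],[1,4],[2,4]]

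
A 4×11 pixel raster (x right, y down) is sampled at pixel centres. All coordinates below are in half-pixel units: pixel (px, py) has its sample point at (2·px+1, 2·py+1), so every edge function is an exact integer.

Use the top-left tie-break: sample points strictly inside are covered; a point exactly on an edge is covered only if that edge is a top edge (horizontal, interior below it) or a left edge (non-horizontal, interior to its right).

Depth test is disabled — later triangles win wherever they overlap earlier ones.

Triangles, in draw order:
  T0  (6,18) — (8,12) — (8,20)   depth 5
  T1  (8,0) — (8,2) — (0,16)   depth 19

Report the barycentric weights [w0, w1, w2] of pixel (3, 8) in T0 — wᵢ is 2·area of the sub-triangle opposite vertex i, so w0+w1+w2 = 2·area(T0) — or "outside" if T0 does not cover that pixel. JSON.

T0:
  2·area = 16
  edge (6, 18)→(8, 12): d=(2,-6) top-left  bias=+0
  edge (8, 12)→(8, 20): d=(0,8) right/bottom  bias=-1
  edge (8, 20)→(6, 18): d=(-2,-2) top-left  bias=+0
    (0,6)@(1, 13): e=[-40,56,0] → ·  [on edge]
    (1,7)@(3, 15): e=[-24,40,0] → ·  [on edge]
    (3,7)@(7, 15): e=[0,8,8] → #  [on edge]
    (2,8)@(5, 17): e=[-8,24,0] → ·  [on edge]
    (3,8)@(7, 17): e=[4,8,4] → #
    (3,9)@(7, 19): e=[8,8,0] → #  [on edge]
    (2,10)@(5, 21): e=[0,24,-8] → ·  [on edge]
    (3,10)@(7, 21): e=[12,8,-4] → ·
  covered (3 px):
    · · · ·
    · · · ·
    · · · ·
    · · · ·
    · · · ·
    · · · ·
    · · · ·
    · · · #
    · · · #
    · · · #
    · · · ·
T1:
  2·area = 16
  edge (8, 0)→(8, 2): d=(0,2) right/bottom  bias=-1
  edge (8, 2)→(0, 16): d=(-8,14) right/bottom  bias=-1
  edge (0, 16)→(8, 0): d=(8,-16) top-left  bias=+0
    (3,1)@(7, 3): e=[2,6,8] → #
    (3,2)@(7, 5): e=[2,-10,24] → ·
    (2,3)@(5, 7): e=[6,2,8] → #
    (3,3)@(7, 7): e=[2,-26,40] → ·
    (2,4)@(5, 9): e=[6,-14,24] → ·
  covered (2 px):
    · · · ·
    · · · #
    · · · ·
    · · # ·
    · · · ·
    · · · ·
    · · · ·
    · · · ·
    · · · ·
    · · · ·
    · · · ·

Answer: [8,4,4]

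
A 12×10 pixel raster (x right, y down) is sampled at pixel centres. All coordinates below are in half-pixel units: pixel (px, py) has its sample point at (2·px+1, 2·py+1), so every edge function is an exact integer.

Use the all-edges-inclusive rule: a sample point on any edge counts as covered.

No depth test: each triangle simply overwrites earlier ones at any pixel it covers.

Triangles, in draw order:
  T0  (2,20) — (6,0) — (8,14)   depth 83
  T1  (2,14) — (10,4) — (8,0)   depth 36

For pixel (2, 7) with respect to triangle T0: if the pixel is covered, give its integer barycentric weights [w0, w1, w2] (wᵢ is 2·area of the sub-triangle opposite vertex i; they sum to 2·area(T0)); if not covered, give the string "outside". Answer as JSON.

T0:
  2·area = 96
  edge (2, 20)→(6, 0): d=(4,-20) inclusive
  edge (6, 0)→(8, 14): d=(2,14) inclusive
  edge (8, 14)→(2, 20): d=(-6,6) inclusive
    (10,0)@(21, 1): e=[304,-208,0] → ·  [on edge]
    (9,1)@(19, 3): e=[272,-176,0] → ·  [on edge]
    (2,2)@(5, 5): e=[0,24,72] → #  [on edge]
    (3,2)@(7, 5): e=[40,-4,60] → ·
    (8,2)@(17, 5): e=[240,-144,0] → ·  [on edge]
    (2,3)@(5, 7): e=[8,28,60] → #
    (3,3)@(7, 7): e=[48,0,48] → #  [on edge]
    (4,3)@(9, 7): e=[88,-28,36] → ·
    (7,3)@(15, 7): e=[208,-112,0] → ·  [on edge]
    (2,4)@(5, 9): e=[16,32,48] → #
    (4,4)@(9, 9): e=[96,-24,24] → ·
    (6,4)@(13, 9): e=[176,-80,0] → ·  [on edge]
    (5,5)@(11, 11): e=[144,-48,0] → ·  [on edge]
    (4,6)@(9, 13): e=[112,-16,0] → ·  [on edge]
    (1,7)@(3, 15): e=[0,72,24] → #  [on edge]
    (3,7)@(7, 15): e=[80,16,0] → #  [on edge]
    (2,8)@(5, 17): e=[48,48,0] → #  [on edge]
    (1,9)@(3, 19): e=[16,80,0] → #  [on edge]
  covered (15 px):
    · · · · · · · · · · · ·
    · · · · · · · · · · · ·
    · · # · · · · · · · · ·
    · · # # · · · · · · · ·
    · · # # · · · · · · · ·
    · · # # · · · · · · · ·
    · · # # · · · · · · · ·
    · # # # · · · · · · · ·
    · # # · · · · · · · · ·
    · # · · · · · · · · · ·
T1:
  2·area = 52  (B↔C swapped to make it positive)
  edge (2, 14)→(8, 0): d=(6,-14) inclusive
  edge (8, 0)→(10, 4): d=(2,4) inclusive
  edge (10, 4)→(2, 14): d=(-8,10) inclusive
    (3,1)@(7, 3): e=[4,10,38] → #
    (4,1)@(9, 3): e=[32,2,18] → #
    (5,1)@(11, 3): e=[60,-6,-2] → ·
    (3,2)@(7, 5): e=[16,14,22] → #
    (5,2)@(11, 5): e=[72,-2,-18] → ·
    (2,3)@(5, 7): e=[0,26,26] → #  [on edge]
    (4,3)@(9, 7): e=[56,10,-14] → ·
    (2,4)@(5, 9): e=[12,30,10] → #
    (3,4)@(7, 9): e=[40,22,-10] → ·
    (2,5)@(5, 11): e=[24,34,-6] → ·
  covered (7 px):
    · · · · · · · · · · · ·
    · · · # # · · · · · · ·
    · · · # # · · · · · · ·
    · · # # · · · · · · · ·
    · · # · · · · · · · · ·
    · · · · · · · · · · · ·
    · · · · · · · · · · · ·
    · · · · · · · · · · · ·
    · · · · · · · · · · · ·
    · · · · · · · · · · · ·

Final: [44,12,40]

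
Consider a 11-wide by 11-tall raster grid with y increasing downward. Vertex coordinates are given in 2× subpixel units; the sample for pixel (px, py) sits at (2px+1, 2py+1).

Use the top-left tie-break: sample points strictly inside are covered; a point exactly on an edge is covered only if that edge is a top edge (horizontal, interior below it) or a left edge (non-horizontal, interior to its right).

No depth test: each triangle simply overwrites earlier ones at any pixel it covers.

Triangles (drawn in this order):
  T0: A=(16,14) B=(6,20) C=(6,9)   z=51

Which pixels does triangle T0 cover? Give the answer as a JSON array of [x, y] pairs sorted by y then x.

T0:
  2·area = 110
  edge (16, 14)→(6, 20): d=(-10,6) right/bottom  bias=-1
  edge (6, 20)→(6, 9): d=(0,-11) top-left  bias=+0
  edge (6, 9)→(16, 14): d=(10,5) right/bottom  bias=-1
    (3,5)@(7, 11): e=[84,11,15] → █
    (4,5)@(9, 11): e=[72,33,5] → █
    (5,5)@(11, 11): e=[60,55,-5] → ·
    (10,5)@(21, 11): e=[0,165,-55] → ·  [on edge]
    (3,6)@(7, 13): e=[64,11,35] → █
    (5,6)@(11, 13): e=[40,55,15] → █
    (6,6)@(13, 13): e=[28,77,5] → █
    (7,6)@(15, 13): e=[16,99,-5] → ·
    (3,7)@(7, 15): e=[44,11,55] → █
    (7,7)@(15, 15): e=[-4,99,15] → ·
    (3,8)@(7, 17): e=[24,11,75] → █
    (5,8)@(11, 17): e=[0,55,55] → ·  [on edge]
  covered (13 px):
    · · · · · · · · · · ·
    · · · · · · · · · · ·
    · · · · · · · · · · ·
    · · · · · · · · · · ·
    · · · · · · · · · · ·
    · · · █ █ · · · · · ·
    · · · █ █ █ █ · · · ·
    · · · █ █ █ █ · · · ·
    · · · █ █ · · · · · ·
    · · · █ · · · · · · ·
    · · · · · · · · · · ·

Answer: [[3,5],[4,5],[3,6],[4,6],[5,6],[6,6],[3,7],[4,7],[5,7],[6,7],[3,8],[4,8],[3,9]]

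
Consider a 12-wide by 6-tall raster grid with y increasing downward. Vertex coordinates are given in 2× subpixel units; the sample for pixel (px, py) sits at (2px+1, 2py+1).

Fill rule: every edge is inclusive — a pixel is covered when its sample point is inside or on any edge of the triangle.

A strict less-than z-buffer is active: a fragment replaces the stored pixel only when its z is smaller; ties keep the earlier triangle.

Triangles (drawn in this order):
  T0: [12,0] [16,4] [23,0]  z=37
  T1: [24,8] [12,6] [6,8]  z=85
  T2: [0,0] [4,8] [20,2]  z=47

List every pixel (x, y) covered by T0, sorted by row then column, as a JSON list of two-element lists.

T0:
  2·area = 44  (B↔C swapped to make it positive)
  edge (12, 0)→(23, 0): d=(11,0) inclusive
  edge (23, 0)→(16, 4): d=(-7,4) inclusive
  edge (16, 4)→(12, 0): d=(-4,-4) inclusive
    (6,0)@(13, 1): e=[11,33,0] → X  [on edge]
    (7,0)@(15, 1): e=[11,25,8] → X
    (8,0)@(17, 1): e=[11,17,16] → X
    (9,0)@(19, 1): e=[11,9,24] → X
    (10,0)@(21, 1): e=[11,1,32] → X
    (11,0)@(23, 1): e=[11,-7,40] → .
    (6,1)@(13, 3): e=[33,19,-8] → .
    (7,1)@(15, 3): e=[33,11,0] → X  [on edge]
    (9,1)@(19, 3): e=[33,-5,16] → .
    (10,1)@(21, 3): e=[33,-13,24] → .
    (7,2)@(15, 5): e=[55,-3,-8] → .
    (8,2)@(17, 5): e=[55,-11,0] → .  [on edge]
    (9,3)@(19, 7): e=[77,-33,0] → .  [on edge]
    (10,4)@(21, 9): e=[99,-55,0] → .  [on edge]
    (11,5)@(23, 11): e=[121,-77,0] → .  [on edge]
  covered (7 px):
    . . . . . . X X X X X .
    . . . . . . . X X . . .
    . . . . . . . . . . . .
    . . . . . . . . . . . .
    . . . . . . . . . . . .
    . . . . . . . . . . . .
T1:
  2·area = 36  (B↔C swapped to make it positive)
  edge (24, 8)→(6, 8): d=(-18,0) inclusive
  edge (6, 8)→(12, 6): d=(6,-2) inclusive
  edge (12, 6)→(24, 8): d=(12,2) inclusive
    (10,1)@(21, 3): e=[90,0,-54] → .  [on edge]
    (7,2)@(15, 5): e=[54,0,-18] → .  [on edge]
    (4,3)@(9, 7): e=[18,0,18] → X  [on edge]
    (5,3)@(11, 7): e=[18,4,14] → X
    (6,3)@(13, 7): e=[18,8,10] → X
    (7,3)@(15, 7): e=[18,12,6] → X
    (8,3)@(17, 7): e=[18,16,2] → X
    (9,3)@(19, 7): e=[18,20,-2] → .
    (1,4)@(3, 9): e=[-18,0,54] → .  [on edge]
    (4,4)@(9, 9): e=[-18,12,42] → .
    (5,4)@(11, 9): e=[-18,16,38] → .
    (6,4)@(13, 9): e=[-18,20,34] → .
  covered (5 px):
    . . . . . . . . . . . .
    . . . . . . . . . . . .
    . . . . . . . . . . . .
    . . . . X X X X X . . .
    . . . . . . . . . . . .
    . . . . . . . . . . . .
T2:
  2·area = 152  (B↔C swapped to make it positive)
  edge (0, 0)→(20, 2): d=(20,2) inclusive
  edge (20, 2)→(4, 8): d=(-16,6) inclusive
  edge (4, 8)→(0, 0): d=(-4,-8) inclusive
    (0,0)@(1, 1): e=[18,130,4] → X
    (1,0)@(3, 1): e=[14,118,20] → X
    (2,0)@(5, 1): e=[10,106,36] → X
    (3,0)@(7, 1): e=[6,94,52] → X
    (4,0)@(9, 1): e=[2,82,68] → X
    (5,0)@(11, 1): e=[-2,70,84] → .
    (0,1)@(1, 3): e=[58,98,-4] → .
    (1,1)@(3, 3): e=[54,86,12] → X
    (5,1)@(11, 3): e=[38,38,76] → X
    (6,1)@(13, 3): e=[34,26,92] → X
    (7,1)@(15, 3): e=[30,14,108] → X
    (8,1)@(17, 3): e=[26,2,124] → X
  covered (19 px):
    X X X X X . . . . . . .
    . X X X X X X X X . . .
    . X X X X X . . . . . .
    . . X . . . . . . . . .
    . . . . . . . . . . . .
    . . . . . . . . . . . .

Final: [[6,0],[7,0],[8,0],[9,0],[10,0],[7,1],[8,1]]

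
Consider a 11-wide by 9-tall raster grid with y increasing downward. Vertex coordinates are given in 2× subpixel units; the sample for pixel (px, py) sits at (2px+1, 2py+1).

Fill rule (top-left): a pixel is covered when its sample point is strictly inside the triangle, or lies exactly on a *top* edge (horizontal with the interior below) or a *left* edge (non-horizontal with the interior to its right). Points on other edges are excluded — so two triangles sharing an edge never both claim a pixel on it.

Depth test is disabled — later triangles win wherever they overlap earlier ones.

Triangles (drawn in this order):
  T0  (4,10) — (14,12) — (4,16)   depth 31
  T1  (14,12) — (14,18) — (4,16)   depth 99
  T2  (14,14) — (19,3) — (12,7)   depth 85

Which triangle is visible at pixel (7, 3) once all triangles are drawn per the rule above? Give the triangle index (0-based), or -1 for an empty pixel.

T0:
  2·area = 60
  edge (4, 10)→(14, 12): d=(10,2) right/bottom  bias=-1
  edge (14, 12)→(4, 16): d=(-10,4) right/bottom  bias=-1
  edge (4, 16)→(4, 10): d=(0,-6) top-left  bias=+0
    (2,5)@(5, 11): e=[8,46,6] → █
    (3,5)@(7, 11): e=[4,38,18] → █
    (4,5)@(9, 11): e=[0,30,30] → ·  [on edge]
    (2,6)@(5, 13): e=[28,26,6] → █
    (4,6)@(9, 13): e=[20,10,30] → █
    (5,6)@(11, 13): e=[16,2,42] → █
    (6,6)@(13, 13): e=[12,-6,54] → ·
    (9,6)@(19, 13): e=[0,-30,90] → ·  [on edge]
    (2,7)@(5, 15): e=[48,6,6] → █
    (3,7)@(7, 15): e=[44,-2,18] → ·
    (4,7)@(9, 15): e=[40,-10,30] → ·
    (5,7)@(11, 15): e=[36,-18,42] → ·
  covered (7 px):
    · · · · · · · · · · ·
    · · · · · · · · · · ·
    · · · · · · · · · · ·
    · · · · · · · · · · ·
    · · · · · · · · · · ·
    · · █ █ · · · · · · ·
    · · █ █ █ █ · · · · ·
    · · █ · · · · · · · ·
    · · · · · · · · · · ·
T1:
  2·area = 60
  edge (14, 12)→(14, 18): d=(0,6) right/bottom  bias=-1
  edge (14, 18)→(4, 16): d=(-10,-2) top-left  bias=+0
  edge (4, 16)→(14, 12): d=(10,-4) top-left  bias=+0
    (6,6)@(13, 13): e=[6,48,6] → █
    (7,6)@(15, 13): e=[-6,52,14] → ·
    (3,7)@(7, 15): e=[42,16,2] → █
    (4,7)@(9, 15): e=[30,20,10] → █
    (5,7)@(11, 15): e=[18,24,18] → █
    (7,7)@(15, 15): e=[-6,32,34] → ·
    (3,8)@(7, 17): e=[42,-4,22] → ·
    (4,8)@(9, 17): e=[30,0,30] → █  [on edge]
    (7,8)@(15, 17): e=[-6,12,54] → ·
  covered (8 px):
    · · · · · · · · · · ·
    · · · · · · · · · · ·
    · · · · · · · · · · ·
    · · · · · · · · · · ·
    · · · · · · · · · · ·
    · · · · · · · · · · ·
    · · · · · · █ · · · ·
    · · · █ █ █ █ · · · ·
    · · · · █ █ █ · · · ·
T2:
  2·area = 57  (B↔C swapped to make it positive)
  edge (14, 14)→(12, 7): d=(-2,-7) top-left  bias=+0
  edge (12, 7)→(19, 3): d=(7,-4) top-left  bias=+0
  edge (19, 3)→(14, 14): d=(-5,11) right/bottom  bias=-1
    (9,1)@(19, 3): e=[57,0,0] → ·  [on edge]
    (8,2)@(17, 5): e=[39,6,12] → █
    (9,2)@(19, 5): e=[53,14,-10] → ·
    (6,3)@(13, 7): e=[7,4,46] → █
    (7,3)@(15, 7): e=[21,12,24] → █
    (9,3)@(19, 7): e=[49,28,-20] → ·
    (6,4)@(13, 9): e=[3,18,36] → █
    (8,4)@(17, 9): e=[31,34,-8] → ·
    (2,5)@(5, 11): e=[-57,0,114] → ·  [on edge]
    (6,5)@(13, 11): e=[-1,32,26] → ·
    (7,5)@(15, 11): e=[13,40,4] → █
    (8,5)@(17, 11): e=[27,48,-18] → ·
  covered (7 px):
    · · · · · · · · · · ·
    · · · · · · · · · · ·
    · · · · · · · · █ · ·
    · · · · · · █ █ █ · ·
    · · · · · · █ █ · · ·
    · · · · · · · █ · · ·
    · · · · · · · · · · ·
    · · · · · · · · · · ·
    · · · · · · · · · · ·

Z-buffer (winner per pixel, '.' = empty):
  . . . . . . . . . . .
  . . . . . . . . . . .
  . . . . . . . . 2 . .
  . . . . . . 2 2 2 . .
  . . . . . . 2 2 . . .
  . . 0 0 . . . 2 . . .
  . . 0 0 0 0 1 . . . .
  . . 0 1 1 1 1 . . . .
  . . . . 1 1 1 . . . .

Final: 2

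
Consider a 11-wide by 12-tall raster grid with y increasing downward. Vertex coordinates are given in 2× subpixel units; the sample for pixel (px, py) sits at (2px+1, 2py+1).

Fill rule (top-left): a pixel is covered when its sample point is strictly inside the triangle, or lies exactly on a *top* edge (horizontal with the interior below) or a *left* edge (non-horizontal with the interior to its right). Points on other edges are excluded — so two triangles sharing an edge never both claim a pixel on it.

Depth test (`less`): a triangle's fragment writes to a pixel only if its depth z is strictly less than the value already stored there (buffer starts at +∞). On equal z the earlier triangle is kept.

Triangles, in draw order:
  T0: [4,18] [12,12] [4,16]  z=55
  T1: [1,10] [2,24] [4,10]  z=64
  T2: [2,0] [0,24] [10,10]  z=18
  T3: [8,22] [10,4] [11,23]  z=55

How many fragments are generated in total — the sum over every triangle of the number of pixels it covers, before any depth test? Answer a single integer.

T0:
  2·area = 16  (B↔C swapped to make it positive)
  edge (4, 18)→(4, 16): d=(0,-2) top-left  bias=+0
  edge (4, 16)→(12, 12): d=(8,-4) top-left  bias=+0
  edge (12, 12)→(4, 18): d=(-8,6) right/bottom  bias=-1
    (3,7)@(7, 15): e=[6,4,6] → █
    (4,7)@(9, 15): e=[10,12,-6] → ·
    (2,8)@(5, 17): e=[2,12,2] → █
    (3,8)@(7, 17): e=[6,20,-10] → ·
    (2,9)@(5, 19): e=[2,28,-14] → ·
  covered (2 px):
    · · · · · · · · · · ·
    · · · · · · · · · · ·
    · · · · · · · · · · ·
    · · · · · · · · · · ·
    · · · · · · · · · · ·
    · · · · · · · · · · ·
    · · · · · · · · · · ·
    · · · █ · · · · · · ·
    · · █ · · · · · · · ·
    · · · · · · · · · · ·
    · · · · · · · · · · ·
    · · · · · · · · · · ·
T1:
  2·area = 42  (B↔C swapped to make it positive)
  edge (1, 10)→(4, 10): d=(3,0) top-left  bias=+0
  edge (4, 10)→(2, 24): d=(-2,14) right/bottom  bias=-1
  edge (2, 24)→(1, 10): d=(-1,-14) top-left  bias=+0
    (2,1)@(5, 3): e=[-21,0,63] → ·  [on edge]
    (1,5)@(3, 11): e=[3,12,27] → █
    (2,5)@(5, 11): e=[3,-16,55] → ·
    (1,6)@(3, 13): e=[9,8,25] → █
    (2,6)@(5, 13): e=[9,-20,53] → ·
    (1,7)@(3, 15): e=[15,4,23] → █
    (2,7)@(5, 15): e=[15,-24,51] → ·
    (1,8)@(3, 17): e=[21,0,21] → ·  [on edge]
  covered (3 px):
    · · · · · · · · · · ·
    · · · · · · · · · · ·
    · · · · · · · · · · ·
    · · · · · · · · · · ·
    · · · · · · · · · · ·
    · █ · · · · · · · · ·
    · █ · · · · · · · · ·
    · █ · · · · · · · · ·
    · · · · · · · · · · ·
    · · · · · · · · · · ·
    · · · · · · · · · · ·
    · · · · · · · · · · ·
T2:
  2·area = 212  (B↔C swapped to make it positive)
  edge (2, 0)→(10, 10): d=(8,10) right/bottom  bias=-1
  edge (10, 10)→(0, 24): d=(-10,14) right/bottom  bias=-1
  edge (0, 24)→(2, 0): d=(2,-24) top-left  bias=+0
    (1,1)@(3, 3): e=[14,168,30] → █
    (2,1)@(5, 3): e=[-6,140,78] → ·
    (7,1)@(15, 3): e=[-106,0,318] → ·  [on edge]
    (1,2)@(3, 5): e=[30,148,34] → █
    (2,2)@(5, 5): e=[10,120,82] → █
    (3,2)@(7, 5): e=[-10,92,130] → ·
    (1,3)@(3, 7): e=[46,128,38] → █
    (3,3)@(7, 7): e=[6,72,134] → █
    (4,3)@(9, 7): e=[-14,44,182] → ·
    (1,4)@(3, 9): e=[62,108,42] → █
    (4,4)@(9, 9): e=[2,24,186] → █
    (5,4)@(11, 9): e=[-18,-4,234] → ·
    (2,8)@(5, 17): e=[106,0,106] → ·  [on edge]
  covered (26 px):
    · · · · · · · · · · ·
    · █ · · · · · · · · ·
    · █ █ · · · · · · · ·
    · █ █ █ · · · · · · ·
    · █ █ █ █ · · · · · ·
    · █ █ █ █ · · · · · ·
    █ █ █ █ · · · · · · ·
    █ █ █ · · · · · · · ·
    █ █ · · · · · · · · ·
    █ █ · · · · · · · · ·
    █ · · · · · · · · · ·
    · · · · · · · · · · ·
T3:
  2·area = 56
  edge (8, 22)→(10, 4): d=(2,-18) top-left  bias=+0
  edge (10, 4)→(11, 23): d=(1,19) right/bottom  bias=-1
  edge (11, 23)→(8, 22): d=(-3,-1) top-left  bias=+0
    (4,6)@(9, 13): e=[0,28,28] → █  [on edge]
    (5,6)@(11, 13): e=[36,-10,30] → ·
    (4,7)@(9, 15): e=[4,30,22] → █
    (5,7)@(11, 15): e=[40,-8,24] → ·
    (4,8)@(9, 17): e=[8,32,16] → █
    (5,8)@(11, 17): e=[44,-6,18] → ·
    (4,9)@(9, 19): e=[12,34,10] → █
    (5,9)@(11, 19): e=[48,-4,12] → ·
    (2,10)@(5, 21): e=[-56,112,0] → ·  [on edge]
    (4,10)@(9, 21): e=[16,36,4] → █
    (5,10)@(11, 21): e=[52,-2,6] → ·
    (4,11)@(9, 23): e=[20,38,-2] → ·
    (5,11)@(11, 23): e=[56,0,0] → ·  [on edge]
  covered (5 px):
    · · · · · · · · · · ·
    · · · · · · · · · · ·
    · · · · · · · · · · ·
    · · · · · · · · · · ·
    · · · · · · · · · · ·
    · · · · · · · · · · ·
    · · · · █ · · · · · ·
    · · · · █ · · · · · ·
    · · · · █ · · · · · ·
    · · · · █ · · · · · ·
    · · · · █ · · · · · ·
    · · · · · · · · · · ·

Result: 36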